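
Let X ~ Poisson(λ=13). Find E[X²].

Using the identity E[X²] = Var(X) + (E[X])²:
E[X] = 13
Var(X) = 13
E[X²] = 13 + (13)²
= 182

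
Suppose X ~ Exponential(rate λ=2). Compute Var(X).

For X ~ Exponential(rate λ=2):
Var(X) = \frac{1}{4}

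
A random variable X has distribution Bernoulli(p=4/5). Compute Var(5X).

For X ~ Bernoulli(p=4/5):
Var(X) = \frac{4}{25}
Var(5X) = (5)² × Var(X) = 25 × \frac{4}{25} = 4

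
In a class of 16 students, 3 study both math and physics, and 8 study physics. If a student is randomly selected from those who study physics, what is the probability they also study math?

P(A ∩ B) = 3/16
P(B) = 8/16 = 1/2
P(A|B) = P(A ∩ B) / P(B) = (3/16) / (1/2) = 3/8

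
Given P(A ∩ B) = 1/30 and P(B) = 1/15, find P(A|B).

P(A|B) = P(A ∩ B) / P(B)
= (1/30) / (1/15)
= 1/2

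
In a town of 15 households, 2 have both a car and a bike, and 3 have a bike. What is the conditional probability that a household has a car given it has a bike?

P(A ∩ B) = 2/15
P(B) = 3/15 = 1/5
P(A|B) = P(A ∩ B) / P(B) = (2/15) / (1/5) = 2/3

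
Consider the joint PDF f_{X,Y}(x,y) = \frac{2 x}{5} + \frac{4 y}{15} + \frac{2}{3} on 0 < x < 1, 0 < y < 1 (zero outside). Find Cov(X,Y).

E[XY] = ∫∫ xy × f(x,y) dx dy = \frac{5}{18}
E[X] = \frac{8}{15}
E[Y] = \frac{47}{90}
Cov(X,Y) = E[XY] - E[X]E[Y] = - \frac{1}{1350}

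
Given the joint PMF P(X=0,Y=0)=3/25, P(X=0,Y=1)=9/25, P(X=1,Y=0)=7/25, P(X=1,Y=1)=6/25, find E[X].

First find marginal of X:
P(X=0) = 12/25
P(X=1) = 13/25
E[X] = 0 × 12/25 + 1 × 13/25 = 13/25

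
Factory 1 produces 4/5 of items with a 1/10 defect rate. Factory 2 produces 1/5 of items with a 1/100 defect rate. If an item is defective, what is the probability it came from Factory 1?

Using Bayes' theorem:
P(F1) = 4/5, P(D|F1) = 1/10
P(F2) = 1/5, P(D|F2) = 1/100
P(D) = P(D|F1)P(F1) + P(D|F2)P(F2)
     = \frac{41}{500}
P(F1|D) = P(D|F1)P(F1) / P(D)
= \frac{40}{41}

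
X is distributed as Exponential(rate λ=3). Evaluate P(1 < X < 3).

P(1 < X < 3) = ∫_{1}^{3} f(x) dx
where f(x) = 3 e^{- 3 x}
= - \frac{1 - e^{6}}{e^{9}}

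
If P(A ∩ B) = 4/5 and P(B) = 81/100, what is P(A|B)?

P(A|B) = P(A ∩ B) / P(B)
= (4/5) / (81/100)
= 80/81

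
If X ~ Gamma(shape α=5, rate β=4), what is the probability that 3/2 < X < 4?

P(3/2 < X < 4) = ∫_{3/2}^{4} f(x) dx
where f(x) = \frac{128 x^{4} e^{- 4 x}}{3}
= \frac{5 \left(-2135 + 69 e^{10}\right)}{3 e^{16}}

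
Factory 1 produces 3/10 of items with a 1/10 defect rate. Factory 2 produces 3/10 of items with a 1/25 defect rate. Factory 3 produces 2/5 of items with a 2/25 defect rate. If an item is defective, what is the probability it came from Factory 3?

Using Bayes' theorem:
P(F1) = 3/10, P(D|F1) = 1/10
P(F2) = 3/10, P(D|F2) = 1/25
P(F3) = 2/5, P(D|F3) = 2/25
P(D) = P(D|F1)P(F1) + P(D|F2)P(F2) + P(D|F3)P(F3)
     = \frac{37}{500}
P(F3|D) = P(D|F3)P(F3) / P(D)
= \frac{16}{37}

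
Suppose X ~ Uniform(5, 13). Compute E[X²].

Using the identity E[X²] = Var(X) + (E[X])²:
E[X] = 9
Var(X) = \frac{16}{3}
E[X²] = \frac{16}{3} + (9)²
= \frac{259}{3}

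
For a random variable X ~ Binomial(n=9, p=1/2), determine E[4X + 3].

For X ~ Binomial(n=9, p=1/2):
E[X] = \frac{9}{2}
E[4X + 3] = 4 × E[X] + 3 = 21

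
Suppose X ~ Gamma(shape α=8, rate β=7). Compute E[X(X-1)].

E[X(X-1)] = E[X² - X] = E[X²] - E[X]
E[X] = \frac{8}{7}
E[X²] = Var(X) + (E[X])² = \frac{8}{49} + (\frac{8}{7})² = \frac{72}{49}
E[X(X-1)] = \frac{72}{49} - \frac{8}{7} = \frac{16}{49}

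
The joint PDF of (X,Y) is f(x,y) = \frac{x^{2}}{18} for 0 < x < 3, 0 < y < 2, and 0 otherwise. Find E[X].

f_X(x) = ∫_0^2 \frac{x^{2}}{18} dy = \frac{x^{2}}{9}
E[X] = ∫_0^3 x × (\frac{x^{2}}{9}) dx = \frac{9}{4}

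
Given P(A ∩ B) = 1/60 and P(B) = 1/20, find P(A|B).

P(A|B) = P(A ∩ B) / P(B)
= (1/60) / (1/20)
= 1/3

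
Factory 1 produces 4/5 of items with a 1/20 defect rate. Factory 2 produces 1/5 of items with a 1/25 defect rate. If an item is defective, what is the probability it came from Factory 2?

Using Bayes' theorem:
P(F1) = 4/5, P(D|F1) = 1/20
P(F2) = 1/5, P(D|F2) = 1/25
P(D) = P(D|F1)P(F1) + P(D|F2)P(F2)
     = \frac{6}{125}
P(F2|D) = P(D|F2)P(F2) / P(D)
= \frac{1}{6}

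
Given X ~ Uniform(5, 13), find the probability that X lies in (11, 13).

P(11 < X < 13) = ∫_{11}^{13} f(x) dx
where f(x) = \frac{1}{8}
= \frac{1}{4}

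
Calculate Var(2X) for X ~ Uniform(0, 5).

For X ~ Uniform(0, 5):
Var(X) = \frac{25}{12}
Var(2X) = (2)² × Var(X) = 4 × \frac{25}{12} = \frac{25}{3}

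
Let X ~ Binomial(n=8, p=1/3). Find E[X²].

Using the identity E[X²] = Var(X) + (E[X])²:
E[X] = \frac{8}{3}
Var(X) = \frac{16}{9}
E[X²] = \frac{16}{9} + (\frac{8}{3})²
= \frac{80}{9}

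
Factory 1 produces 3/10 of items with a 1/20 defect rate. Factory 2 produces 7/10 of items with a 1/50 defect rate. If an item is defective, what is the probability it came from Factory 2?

Using Bayes' theorem:
P(F1) = 3/10, P(D|F1) = 1/20
P(F2) = 7/10, P(D|F2) = 1/50
P(D) = P(D|F1)P(F1) + P(D|F2)P(F2)
     = \frac{29}{1000}
P(F2|D) = P(D|F2)P(F2) / P(D)
= \frac{14}{29}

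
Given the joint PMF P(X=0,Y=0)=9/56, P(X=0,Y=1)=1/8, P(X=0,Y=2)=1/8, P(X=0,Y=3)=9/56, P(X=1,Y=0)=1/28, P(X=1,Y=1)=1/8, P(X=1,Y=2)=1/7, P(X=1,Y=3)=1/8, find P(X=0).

P(X=0) = P(X=0,Y=0) + P(X=0,Y=1) + P(X=0,Y=2) + P(X=0,Y=3)
= 9/56 + 1/8 + 1/8 + 9/56
= 4/7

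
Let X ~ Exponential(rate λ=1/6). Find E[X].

For X ~ Exponential(rate λ=1/6), the expected value is:
E[X] = 6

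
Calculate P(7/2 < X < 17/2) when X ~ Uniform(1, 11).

P(7/2 < X < 17/2) = ∫_{7/2}^{17/2} f(x) dx
where f(x) = \frac{1}{10}
= \frac{1}{2}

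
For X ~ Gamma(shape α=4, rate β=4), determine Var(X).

For X ~ Gamma(shape α=4, rate β=4):
Var(X) = \frac{1}{4}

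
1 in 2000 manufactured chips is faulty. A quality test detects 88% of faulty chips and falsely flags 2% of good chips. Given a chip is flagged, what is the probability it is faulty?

Let D = the rare event, + = positive/flagged.
P(D) = 1/2000
P(+|D) = 88/100 = 22/25
P(+|D') = 2/100 = 1/50
P(+) = P(+|D)P(D) + P(+|D')P(D')
     = \frac{22}{25} × \frac{1}{2000} + \frac{1}{50} × \frac{1999}{2000}
     = \frac{2043}{100000}
P(D|+) = P(+|D)P(D)/P(+) = \frac{44}{2043}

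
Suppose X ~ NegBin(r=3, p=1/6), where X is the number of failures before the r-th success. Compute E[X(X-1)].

E[X(X-1)] = E[X² - X] = E[X²] - E[X]
E[X] = 15
E[X²] = Var(X) + (E[X])² = 90 + (15)² = 315
E[X(X-1)] = 315 - 15 = 300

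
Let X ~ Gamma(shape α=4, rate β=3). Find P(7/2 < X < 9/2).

P(7/2 < X < 9/2) = ∫_{7/2}^{9/2} f(x) dx
where f(x) = \frac{27 x^{3} e^{- 3 x}}{2}
= \frac{-8251 + 4153 e^{3}}{16 e^{\frac{27}{2}}}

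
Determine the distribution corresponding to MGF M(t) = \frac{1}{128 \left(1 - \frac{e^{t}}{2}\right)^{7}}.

The MGF M(t) = \frac{1}{128 \left(1 - \frac{e^{t}}{2}\right)^{7}} is the standard form for the NegativeBinomial distribution.
Comparing with the known MGF formula identifies: NegBin(r=7, p=1/2), X = failures before r-th success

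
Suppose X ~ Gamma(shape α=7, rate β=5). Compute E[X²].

Using the identity E[X²] = Var(X) + (E[X])²:
E[X] = \frac{7}{5}
Var(X) = \frac{7}{25}
E[X²] = \frac{7}{25} + (\frac{7}{5})²
= \frac{56}{25}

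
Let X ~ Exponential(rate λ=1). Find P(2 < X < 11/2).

P(2 < X < 11/2) = ∫_{2}^{11/2} f(x) dx
where f(x) = e^{- x}
= - \frac{1}{e^{\frac{11}{2}}} + e^{-2}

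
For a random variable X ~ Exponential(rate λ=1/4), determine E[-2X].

For X ~ Exponential(rate λ=1/4):
E[X] = 4
E[-2X] = -2 × E[X] + 0 = -8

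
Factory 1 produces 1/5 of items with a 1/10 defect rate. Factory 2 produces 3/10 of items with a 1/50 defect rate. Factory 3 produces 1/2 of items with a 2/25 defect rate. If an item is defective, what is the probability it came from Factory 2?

Using Bayes' theorem:
P(F1) = 1/5, P(D|F1) = 1/10
P(F2) = 3/10, P(D|F2) = 1/50
P(F3) = 1/2, P(D|F3) = 2/25
P(D) = P(D|F1)P(F1) + P(D|F2)P(F2) + P(D|F3)P(F3)
     = \frac{33}{500}
P(F2|D) = P(D|F2)P(F2) / P(D)
= \frac{1}{11}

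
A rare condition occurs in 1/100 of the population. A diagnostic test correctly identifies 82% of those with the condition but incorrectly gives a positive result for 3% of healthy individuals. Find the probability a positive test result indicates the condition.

Let D = the rare event, + = positive/flagged.
P(D) = 1/100
P(+|D) = 82/100 = 41/50
P(+|D') = 3/100
P(+) = P(+|D)P(D) + P(+|D')P(D')
     = \frac{41}{50} × \frac{1}{100} + \frac{3}{100} × \frac{99}{100}
     = \frac{379}{10000}
P(D|+) = P(+|D)P(D)/P(+) = \frac{82}{379}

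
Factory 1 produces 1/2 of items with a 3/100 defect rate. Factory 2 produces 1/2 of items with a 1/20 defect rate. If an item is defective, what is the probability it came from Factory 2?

Using Bayes' theorem:
P(F1) = 1/2, P(D|F1) = 3/100
P(F2) = 1/2, P(D|F2) = 1/20
P(D) = P(D|F1)P(F1) + P(D|F2)P(F2)
     = \frac{1}{25}
P(F2|D) = P(D|F2)P(F2) / P(D)
= \frac{5}{8}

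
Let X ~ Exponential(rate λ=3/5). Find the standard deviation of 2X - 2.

For X ~ Exponential(rate λ=3/5):
Var(X) = \frac{25}{9}
SD(X) = √(Var(X)) = √(\frac{25}{9}) = \frac{5}{3}
SD(2X - 2) = |2| × SD(X) = 2 × \frac{5}{3} = \frac{10}{3}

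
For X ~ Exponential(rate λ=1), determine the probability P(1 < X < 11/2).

P(1 < X < 11/2) = ∫_{1}^{11/2} f(x) dx
where f(x) = e^{- x}
= - \frac{1}{e^{\frac{11}{2}}} + e^{-1}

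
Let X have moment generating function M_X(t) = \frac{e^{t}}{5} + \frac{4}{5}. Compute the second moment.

To find E[X^2], compute M^(2)(0):
M^(1)(t) = \frac{e^{t}}{5}
M^(2)(t) = \frac{e^{t}}{5}
M^(2)(0) = \frac{1}{5}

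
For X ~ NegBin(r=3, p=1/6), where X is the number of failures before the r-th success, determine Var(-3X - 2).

For X ~ NegBin(r=3, p=1/6), where X is the number of failures before the r-th success:
Var(X) = 90
Var(-3X - 2) = (-3)² × Var(X) = 9 × 90 = 810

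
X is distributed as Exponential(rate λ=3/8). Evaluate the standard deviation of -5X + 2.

For X ~ Exponential(rate λ=3/8):
Var(X) = \frac{64}{9}
SD(X) = √(Var(X)) = √(\frac{64}{9}) = \frac{8}{3}
SD(-5X + 2) = |-5| × SD(X) = 5 × \frac{8}{3} = \frac{40}{3}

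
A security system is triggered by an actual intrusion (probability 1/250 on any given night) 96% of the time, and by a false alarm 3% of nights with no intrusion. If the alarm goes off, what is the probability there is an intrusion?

Let D = the rare event, + = positive/flagged.
P(D) = 1/250
P(+|D) = 96/100 = 24/25
P(+|D') = 3/100
P(+) = P(+|D)P(D) + P(+|D')P(D')
     = \frac{24}{25} × \frac{1}{250} + \frac{3}{100} × \frac{249}{250}
     = \frac{843}{25000}
P(D|+) = P(+|D)P(D)/P(+) = \frac{32}{281}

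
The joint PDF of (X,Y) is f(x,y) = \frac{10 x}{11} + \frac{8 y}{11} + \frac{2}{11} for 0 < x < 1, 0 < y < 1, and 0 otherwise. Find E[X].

E[X] = ∫_0^1 ∫_0^1 x × f(x,y) dy dx
= ∫_0^1 ∫_0^1 x × (\frac{10 x}{11} + \frac{8 y}{11} + \frac{2}{11}) dy dx
= \frac{19}{33}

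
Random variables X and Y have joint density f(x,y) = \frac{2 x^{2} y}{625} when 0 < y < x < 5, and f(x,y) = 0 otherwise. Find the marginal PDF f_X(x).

f_X(x) = ∫_0^x \frac{2 x^{2} y}{625} dy = \frac{x^{4}}{625}
for 0 < x < 5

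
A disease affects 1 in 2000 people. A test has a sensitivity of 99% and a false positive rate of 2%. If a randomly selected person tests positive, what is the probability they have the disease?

Let D = the rare event, + = positive/flagged.
P(D) = 1/2000
P(+|D) = 99/100
P(+|D') = 2/100 = 1/50
P(+) = P(+|D)P(D) + P(+|D')P(D')
     = \frac{99}{100} × \frac{1}{2000} + \frac{1}{50} × \frac{1999}{2000}
     = \frac{4097}{200000}
P(D|+) = P(+|D)P(D)/P(+) = \frac{99}{4097}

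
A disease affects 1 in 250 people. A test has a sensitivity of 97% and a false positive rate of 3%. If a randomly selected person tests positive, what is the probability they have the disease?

Let D = the rare event, + = positive/flagged.
P(D) = 1/250
P(+|D) = 97/100
P(+|D') = 3/100
P(+) = P(+|D)P(D) + P(+|D')P(D')
     = \frac{97}{100} × \frac{1}{250} + \frac{3}{100} × \frac{249}{250}
     = \frac{211}{6250}
P(D|+) = P(+|D)P(D)/P(+) = \frac{97}{844}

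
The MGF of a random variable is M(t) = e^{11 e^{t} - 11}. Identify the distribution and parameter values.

The MGF M(t) = e^{11 e^{t} - 11} is the standard form for the Poisson distribution.
Comparing with the known MGF formula identifies: Poisson(λ=11)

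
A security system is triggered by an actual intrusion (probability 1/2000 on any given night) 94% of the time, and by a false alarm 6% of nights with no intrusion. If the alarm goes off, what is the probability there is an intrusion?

Let D = the rare event, + = positive/flagged.
P(D) = 1/2000
P(+|D) = 94/100 = 47/50
P(+|D') = 6/100 = 3/50
P(+) = P(+|D)P(D) + P(+|D')P(D')
     = \frac{47}{50} × \frac{1}{2000} + \frac{3}{50} × \frac{1999}{2000}
     = \frac{1511}{25000}
P(D|+) = P(+|D)P(D)/P(+) = \frac{47}{6044}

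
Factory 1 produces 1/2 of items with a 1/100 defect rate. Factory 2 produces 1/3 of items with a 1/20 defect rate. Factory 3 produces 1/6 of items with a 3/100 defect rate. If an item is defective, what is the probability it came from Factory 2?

Using Bayes' theorem:
P(F1) = 1/2, P(D|F1) = 1/100
P(F2) = 1/3, P(D|F2) = 1/20
P(F3) = 1/6, P(D|F3) = 3/100
P(D) = P(D|F1)P(F1) + P(D|F2)P(F2) + P(D|F3)P(F3)
     = \frac{2}{75}
P(F2|D) = P(D|F2)P(F2) / P(D)
= \frac{5}{8}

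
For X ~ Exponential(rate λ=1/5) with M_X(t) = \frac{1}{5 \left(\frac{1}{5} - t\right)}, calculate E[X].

To find E[X], compute M^(1)(0):
M^(1)(t) = \frac{1}{5 \left(\frac{1}{5} - t\right)^{2}}
M^(1)(0) = 5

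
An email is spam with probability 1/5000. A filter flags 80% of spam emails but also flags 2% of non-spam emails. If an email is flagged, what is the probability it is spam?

Let D = the rare event, + = positive/flagged.
P(D) = 1/5000
P(+|D) = 80/100 = 4/5
P(+|D') = 2/100 = 1/50
P(+) = P(+|D)P(D) + P(+|D')P(D')
     = \frac{4}{5} × \frac{1}{5000} + \frac{1}{50} × \frac{4999}{5000}
     = \frac{5039}{250000}
P(D|+) = P(+|D)P(D)/P(+) = \frac{40}{5039}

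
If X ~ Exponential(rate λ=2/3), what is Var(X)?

For X ~ Exponential(rate λ=2/3):
Var(X) = \frac{9}{4}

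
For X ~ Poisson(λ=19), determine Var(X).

For X ~ Poisson(λ=19):
Var(X) = 19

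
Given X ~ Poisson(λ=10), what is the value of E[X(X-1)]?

E[X(X-1)] = E[X² - X] = E[X²] - E[X]
E[X] = 10
E[X²] = Var(X) + (E[X])² = 10 + (10)² = 110
E[X(X-1)] = 110 - 10 = 100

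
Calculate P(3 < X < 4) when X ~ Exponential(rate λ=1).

P(3 < X < 4) = ∫_{3}^{4} f(x) dx
where f(x) = e^{- x}
= - \frac{1 - e}{e^{4}}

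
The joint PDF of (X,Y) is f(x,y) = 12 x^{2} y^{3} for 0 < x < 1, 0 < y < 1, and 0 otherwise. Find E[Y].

E[Y] = ∫_0^1 ∫_0^1 y × f(x,y) dx dy
= \frac{4}{5}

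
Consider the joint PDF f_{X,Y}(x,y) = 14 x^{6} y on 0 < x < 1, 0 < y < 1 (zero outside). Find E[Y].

E[Y] = ∫_0^1 ∫_0^1 y × f(x,y) dx dy
= \frac{2}{3}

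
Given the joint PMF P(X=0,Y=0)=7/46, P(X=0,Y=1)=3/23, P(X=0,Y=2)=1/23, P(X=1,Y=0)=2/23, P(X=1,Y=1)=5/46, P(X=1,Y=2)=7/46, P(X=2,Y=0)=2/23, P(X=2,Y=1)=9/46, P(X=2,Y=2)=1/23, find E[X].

First find marginal of X:
P(X=0) = 15/46
P(X=1) = 8/23
P(X=2) = 15/46
E[X] = 0 × 15/46 + 1 × 8/23 + 2 × 15/46 = 1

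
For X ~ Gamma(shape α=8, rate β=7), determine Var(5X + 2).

For X ~ Gamma(shape α=8, rate β=7):
Var(X) = \frac{8}{49}
Var(5X + 2) = (5)² × Var(X) = 25 × \frac{8}{49} = \frac{200}{49}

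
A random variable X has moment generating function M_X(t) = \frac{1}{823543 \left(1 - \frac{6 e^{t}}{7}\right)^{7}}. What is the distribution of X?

The MGF M(t) = \frac{1}{823543 \left(1 - \frac{6 e^{t}}{7}\right)^{7}} is the standard form for the NegativeBinomial distribution.
Comparing with the known MGF formula identifies: NegBin(r=7, p=1/7), X = failures before r-th success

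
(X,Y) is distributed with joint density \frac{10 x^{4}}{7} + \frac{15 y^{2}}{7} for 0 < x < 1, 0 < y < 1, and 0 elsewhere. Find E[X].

E[X] = ∫_0^1 ∫_0^1 x × f(x,y) dy dx
= ∫_0^1 ∫_0^1 x × (\frac{10 x^{4}}{7} + \frac{15 y^{2}}{7}) dy dx
= \frac{25}{42}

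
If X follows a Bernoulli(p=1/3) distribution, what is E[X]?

For X ~ Bernoulli(p=1/3), the expected value is:
E[X] = \frac{1}{3}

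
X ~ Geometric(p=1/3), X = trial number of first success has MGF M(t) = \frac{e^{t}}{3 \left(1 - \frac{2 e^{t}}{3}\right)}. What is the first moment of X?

To find E[X], compute M^(1)(0):
M^(1)(t) = \frac{e^{t}}{3 \left(1 - \frac{2 e^{t}}{3}\right)} + \frac{2 e^{2 t}}{9 \left(1 - \frac{2 e^{t}}{3}\right)^{2}}
M^(1)(0) = 3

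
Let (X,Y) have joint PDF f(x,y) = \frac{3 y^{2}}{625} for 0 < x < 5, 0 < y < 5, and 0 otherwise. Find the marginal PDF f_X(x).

f_X(x) = ∫_0^5 f(x,y) dy
= ∫_0^5 \frac{3 y^{2}}{625} dy
= \frac{1}{5} for 0 < x < 5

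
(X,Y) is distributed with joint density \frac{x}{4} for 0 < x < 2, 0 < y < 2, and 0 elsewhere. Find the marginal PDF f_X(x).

f_X(x) = ∫_0^2 f(x,y) dy
= ∫_0^2 \frac{x}{4} dy
= \frac{x}{2} for 0 < x < 2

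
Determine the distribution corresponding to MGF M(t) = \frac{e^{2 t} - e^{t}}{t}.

The MGF M(t) = \frac{e^{2 t} - e^{t}}{t} is the standard form for the Uniform distribution.
Comparing with the known MGF formula identifies: Uniform(1, 2)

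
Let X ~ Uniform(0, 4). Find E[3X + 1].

For X ~ Uniform(0, 4):
E[X] = 2
E[3X + 1] = 3 × E[X] + 1 = 7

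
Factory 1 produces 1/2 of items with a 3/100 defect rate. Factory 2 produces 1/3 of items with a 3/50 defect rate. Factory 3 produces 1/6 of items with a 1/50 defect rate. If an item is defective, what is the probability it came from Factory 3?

Using Bayes' theorem:
P(F1) = 1/2, P(D|F1) = 3/100
P(F2) = 1/3, P(D|F2) = 3/50
P(F3) = 1/6, P(D|F3) = 1/50
P(D) = P(D|F1)P(F1) + P(D|F2)P(F2) + P(D|F3)P(F3)
     = \frac{23}{600}
P(F3|D) = P(D|F3)P(F3) / P(D)
= \frac{2}{23}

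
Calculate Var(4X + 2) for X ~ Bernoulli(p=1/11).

For X ~ Bernoulli(p=1/11):
Var(X) = \frac{10}{121}
Var(4X + 2) = (4)² × Var(X) = 16 × \frac{10}{121} = \frac{160}{121}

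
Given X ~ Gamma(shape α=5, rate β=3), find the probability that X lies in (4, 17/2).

P(4 < X < 17/2) = ∫_{4}^{17/2} f(x) dx
where f(x) = \frac{81 x^{4} e^{- 3 x}}{8}
= - \frac{2653811}{128 e^{\frac{51}{2}}} + \frac{1237}{e^{12}}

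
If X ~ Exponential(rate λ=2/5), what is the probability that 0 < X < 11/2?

P(0 < X < 11/2) = ∫_{0}^{11/2} f(x) dx
where f(x) = \frac{2 e^{- \frac{2 x}{5}}}{5}
= 1 - e^{- \frac{11}{5}}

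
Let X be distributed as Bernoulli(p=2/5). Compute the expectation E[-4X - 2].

For X ~ Bernoulli(p=2/5):
E[X] = \frac{2}{5}
E[-4X - 2] = -4 × E[X] - 2 = - \frac{18}{5}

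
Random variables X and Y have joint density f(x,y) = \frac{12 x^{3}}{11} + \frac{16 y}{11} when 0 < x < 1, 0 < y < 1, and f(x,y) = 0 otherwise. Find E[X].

E[X] = ∫_0^1 ∫_0^1 x × f(x,y) dy dx
= ∫_0^1 ∫_0^1 x × (\frac{12 x^{3}}{11} + \frac{16 y}{11}) dy dx
= \frac{32}{55}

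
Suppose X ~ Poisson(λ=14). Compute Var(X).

For X ~ Poisson(λ=14):
Var(X) = 14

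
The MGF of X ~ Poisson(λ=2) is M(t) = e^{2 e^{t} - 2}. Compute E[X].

To find E[X], compute M^(1)(0):
M^(1)(t) = 2 e^{t} e^{2 e^{t} - 2}
M^(1)(0) = 2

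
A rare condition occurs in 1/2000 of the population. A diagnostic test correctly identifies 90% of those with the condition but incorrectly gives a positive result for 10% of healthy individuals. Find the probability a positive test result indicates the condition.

Let D = the rare event, + = positive/flagged.
P(D) = 1/2000
P(+|D) = 90/100 = 9/10
P(+|D') = 10/100 = 1/10
P(+) = P(+|D)P(D) + P(+|D')P(D')
     = \frac{9}{10} × \frac{1}{2000} + \frac{1}{10} × \frac{1999}{2000}
     = \frac{251}{2500}
P(D|+) = P(+|D)P(D)/P(+) = \frac{9}{2008}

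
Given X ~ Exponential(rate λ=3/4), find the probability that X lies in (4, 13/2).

P(4 < X < 13/2) = ∫_{4}^{13/2} f(x) dx
where f(x) = \frac{3 e^{- \frac{3 x}{4}}}{4}
= - \frac{1}{e^{\frac{39}{8}}} + e^{-3}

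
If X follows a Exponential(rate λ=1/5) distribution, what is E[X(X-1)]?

E[X(X-1)] = E[X² - X] = E[X²] - E[X]
E[X] = 5
E[X²] = Var(X) + (E[X])² = 25 + (5)² = 50
E[X(X-1)] = 50 - 5 = 45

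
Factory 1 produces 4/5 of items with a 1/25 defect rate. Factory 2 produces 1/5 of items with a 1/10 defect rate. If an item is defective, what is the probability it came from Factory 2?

Using Bayes' theorem:
P(F1) = 4/5, P(D|F1) = 1/25
P(F2) = 1/5, P(D|F2) = 1/10
P(D) = P(D|F1)P(F1) + P(D|F2)P(F2)
     = \frac{13}{250}
P(F2|D) = P(D|F2)P(F2) / P(D)
= \frac{5}{13}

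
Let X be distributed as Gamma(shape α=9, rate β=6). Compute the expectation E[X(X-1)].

E[X(X-1)] = E[X² - X] = E[X²] - E[X]
E[X] = \frac{3}{2}
E[X²] = Var(X) + (E[X])² = \frac{1}{4} + (\frac{3}{2})² = \frac{5}{2}
E[X(X-1)] = \frac{5}{2} - \frac{3}{2} = 1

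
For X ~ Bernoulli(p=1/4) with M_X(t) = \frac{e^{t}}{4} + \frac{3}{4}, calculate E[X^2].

To find E[X^2], compute M^(2)(0):
M^(1)(t) = \frac{e^{t}}{4}
M^(2)(t) = \frac{e^{t}}{4}
M^(2)(0) = \frac{1}{4}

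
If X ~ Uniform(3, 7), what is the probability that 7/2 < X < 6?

P(7/2 < X < 6) = ∫_{7/2}^{6} f(x) dx
where f(x) = \frac{1}{4}
= \frac{5}{8}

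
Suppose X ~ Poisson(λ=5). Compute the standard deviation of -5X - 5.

For X ~ Poisson(λ=5):
Var(X) = 5
SD(X) = √(Var(X)) = √(5) = \sqrt{5}
SD(-5X - 5) = |-5| × SD(X) = 5 × \sqrt{5} = 5 \sqrt{5}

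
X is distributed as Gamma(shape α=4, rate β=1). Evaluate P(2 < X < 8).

P(2 < X < 8) = ∫_{2}^{8} f(x) dx
where f(x) = \frac{x^{3} e^{- x}}{6}
= \frac{-379 + 19 e^{6}}{3 e^{8}}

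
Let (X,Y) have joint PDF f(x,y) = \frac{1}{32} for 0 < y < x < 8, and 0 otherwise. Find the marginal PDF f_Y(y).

f_Y(y) = ∫_y^8 \frac{1}{32} dx = \frac{1}{4} - \frac{y}{32}
for 0 < y < 8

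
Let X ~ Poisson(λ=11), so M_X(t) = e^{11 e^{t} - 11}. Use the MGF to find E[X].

To find E[X], compute M^(1)(0):
M^(1)(t) = 11 e^{t} e^{11 e^{t} - 11}
M^(1)(0) = 11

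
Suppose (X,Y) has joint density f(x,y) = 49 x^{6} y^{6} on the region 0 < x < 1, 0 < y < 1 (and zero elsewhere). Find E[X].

E[X] = ∫_0^1 ∫_0^1 x × f(x,y) dy dx
= ∫_0^1 ∫_0^1 x × (49 x^{6} y^{6}) dy dx
= \frac{7}{8}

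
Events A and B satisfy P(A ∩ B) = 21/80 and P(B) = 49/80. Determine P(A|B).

P(A|B) = P(A ∩ B) / P(B)
= (21/80) / (49/80)
= 3/7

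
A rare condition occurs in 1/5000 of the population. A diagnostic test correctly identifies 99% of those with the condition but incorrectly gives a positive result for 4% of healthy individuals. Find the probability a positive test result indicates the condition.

Let D = the rare event, + = positive/flagged.
P(D) = 1/5000
P(+|D) = 99/100
P(+|D') = 4/100 = 1/25
P(+) = P(+|D)P(D) + P(+|D')P(D')
     = \frac{99}{100} × \frac{1}{5000} + \frac{1}{25} × \frac{4999}{5000}
     = \frac{4019}{100000}
P(D|+) = P(+|D)P(D)/P(+) = \frac{99}{20095}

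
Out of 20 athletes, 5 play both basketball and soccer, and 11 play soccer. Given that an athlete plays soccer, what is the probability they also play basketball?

P(A ∩ B) = 5/20 = 1/4
P(B) = 11/20
P(A|B) = P(A ∩ B) / P(B) = (1/4) / (11/20) = 5/11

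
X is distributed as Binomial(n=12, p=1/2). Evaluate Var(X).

For X ~ Binomial(n=12, p=1/2):
Var(X) = 3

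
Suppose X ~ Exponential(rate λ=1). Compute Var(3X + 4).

For X ~ Exponential(rate λ=1):
Var(X) = 1
Var(3X + 4) = (3)² × Var(X) = 9 × 1 = 9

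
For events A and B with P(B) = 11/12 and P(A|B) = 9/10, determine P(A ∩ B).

By definition, P(A|B) = P(A ∩ B) / P(B)
So P(A ∩ B) = P(A|B) × P(B)
= 9/10 × 11/12
= 33/40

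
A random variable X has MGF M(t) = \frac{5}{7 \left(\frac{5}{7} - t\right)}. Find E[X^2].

To find E[X^2], compute M^(2)(0):
M^(1)(t) = \frac{5}{7 \left(\frac{5}{7} - t\right)^{2}}
M^(2)(t) = \frac{10}{7 \left(\frac{5}{7} - t\right)^{3}}
M^(2)(0) = \frac{98}{25}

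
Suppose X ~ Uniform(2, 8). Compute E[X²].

Using the identity E[X²] = Var(X) + (E[X])²:
E[X] = 5
Var(X) = 3
E[X²] = 3 + (5)²
= 28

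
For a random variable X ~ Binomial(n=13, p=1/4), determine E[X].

For X ~ Binomial(n=13, p=1/4), the expected value is:
E[X] = \frac{13}{4}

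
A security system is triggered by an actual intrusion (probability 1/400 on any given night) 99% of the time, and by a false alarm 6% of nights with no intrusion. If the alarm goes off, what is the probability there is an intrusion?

Let D = the rare event, + = positive/flagged.
P(D) = 1/400
P(+|D) = 99/100
P(+|D') = 6/100 = 3/50
P(+) = P(+|D)P(D) + P(+|D')P(D')
     = \frac{99}{100} × \frac{1}{400} + \frac{3}{50} × \frac{399}{400}
     = \frac{2493}{40000}
P(D|+) = P(+|D)P(D)/P(+) = \frac{11}{277}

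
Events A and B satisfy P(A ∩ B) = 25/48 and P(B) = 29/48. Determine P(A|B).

P(A|B) = P(A ∩ B) / P(B)
= (25/48) / (29/48)
= 25/29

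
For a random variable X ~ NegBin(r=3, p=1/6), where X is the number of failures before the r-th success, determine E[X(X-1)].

E[X(X-1)] = E[X² - X] = E[X²] - E[X]
E[X] = 15
E[X²] = Var(X) + (E[X])² = 90 + (15)² = 315
E[X(X-1)] = 315 - 15 = 300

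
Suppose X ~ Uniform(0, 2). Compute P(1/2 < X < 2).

P(1/2 < X < 2) = ∫_{1/2}^{2} f(x) dx
where f(x) = \frac{1}{2}
= \frac{3}{4}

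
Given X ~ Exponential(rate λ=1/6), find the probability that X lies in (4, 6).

P(4 < X < 6) = ∫_{4}^{6} f(x) dx
where f(x) = \frac{e^{- \frac{x}{6}}}{6}
= - \frac{1}{e} + e^{- \frac{2}{3}}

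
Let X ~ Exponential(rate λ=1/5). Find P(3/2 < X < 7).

P(3/2 < X < 7) = ∫_{3/2}^{7} f(x) dx
where f(x) = \frac{e^{- \frac{x}{5}}}{5}
= - \frac{1}{e^{\frac{7}{5}}} + e^{- \frac{3}{10}}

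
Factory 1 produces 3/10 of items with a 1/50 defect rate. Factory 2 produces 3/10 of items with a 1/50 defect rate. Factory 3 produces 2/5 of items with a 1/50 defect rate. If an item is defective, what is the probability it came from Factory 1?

Using Bayes' theorem:
P(F1) = 3/10, P(D|F1) = 1/50
P(F2) = 3/10, P(D|F2) = 1/50
P(F3) = 2/5, P(D|F3) = 1/50
P(D) = P(D|F1)P(F1) + P(D|F2)P(F2) + P(D|F3)P(F3)
     = \frac{1}{50}
P(F1|D) = P(D|F1)P(F1) / P(D)
= \frac{3}{10}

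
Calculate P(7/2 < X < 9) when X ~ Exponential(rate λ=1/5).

P(7/2 < X < 9) = ∫_{7/2}^{9} f(x) dx
where f(x) = \frac{e^{- \frac{x}{5}}}{5}
= - \frac{1}{e^{\frac{9}{5}}} + e^{- \frac{7}{10}}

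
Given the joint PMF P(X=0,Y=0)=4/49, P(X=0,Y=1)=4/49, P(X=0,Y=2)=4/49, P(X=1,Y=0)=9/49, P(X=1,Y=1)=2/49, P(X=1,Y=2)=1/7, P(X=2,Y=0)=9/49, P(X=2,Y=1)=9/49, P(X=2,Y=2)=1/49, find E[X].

First find marginal of X:
P(X=0) = 12/49
P(X=1) = 18/49
P(X=2) = 19/49
E[X] = 0 × 12/49 + 1 × 18/49 + 2 × 19/49 = 8/7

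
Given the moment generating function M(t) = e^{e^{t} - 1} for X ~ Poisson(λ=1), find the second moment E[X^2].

To find E[X^2], compute M^(2)(0):
M^(1)(t) = e^{t} e^{e^{t} - 1}
M^(2)(t) = e^{2 t} e^{e^{t} - 1} + e^{t} e^{e^{t} - 1}
M^(2)(0) = 2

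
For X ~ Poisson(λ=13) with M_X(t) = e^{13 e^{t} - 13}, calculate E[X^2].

To find E[X^2], compute M^(2)(0):
M^(1)(t) = 13 e^{t} e^{13 e^{t} - 13}
M^(2)(t) = 169 e^{2 t} e^{13 e^{t} - 13} + 13 e^{t} e^{13 e^{t} - 13}
M^(2)(0) = 182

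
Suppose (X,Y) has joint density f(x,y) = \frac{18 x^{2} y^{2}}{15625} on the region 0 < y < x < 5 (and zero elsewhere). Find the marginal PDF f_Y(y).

f_Y(y) = ∫_y^5 \frac{18 x^{2} y^{2}}{15625} dx = \frac{6 y^{2} \left(125 - y^{3}\right)}{15625}
for 0 < y < 5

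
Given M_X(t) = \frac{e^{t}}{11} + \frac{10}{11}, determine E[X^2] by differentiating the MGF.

To find E[X^2], compute M^(2)(0):
M^(1)(t) = \frac{e^{t}}{11}
M^(2)(t) = \frac{e^{t}}{11}
M^(2)(0) = \frac{1}{11}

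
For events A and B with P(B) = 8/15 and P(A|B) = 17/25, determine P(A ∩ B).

By definition, P(A|B) = P(A ∩ B) / P(B)
So P(A ∩ B) = P(A|B) × P(B)
= 17/25 × 8/15
= 136/375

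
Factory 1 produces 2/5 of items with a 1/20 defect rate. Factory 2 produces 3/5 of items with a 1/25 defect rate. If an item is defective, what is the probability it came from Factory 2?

Using Bayes' theorem:
P(F1) = 2/5, P(D|F1) = 1/20
P(F2) = 3/5, P(D|F2) = 1/25
P(D) = P(D|F1)P(F1) + P(D|F2)P(F2)
     = \frac{11}{250}
P(F2|D) = P(D|F2)P(F2) / P(D)
= \frac{6}{11}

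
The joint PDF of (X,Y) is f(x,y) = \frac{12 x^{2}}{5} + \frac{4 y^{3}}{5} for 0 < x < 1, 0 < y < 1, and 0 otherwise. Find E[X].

E[X] = ∫_0^1 ∫_0^1 x × f(x,y) dy dx
= ∫_0^1 ∫_0^1 x × (\frac{12 x^{2}}{5} + \frac{4 y^{3}}{5}) dy dx
= \frac{7}{10}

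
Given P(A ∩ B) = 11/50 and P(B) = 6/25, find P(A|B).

P(A|B) = P(A ∩ B) / P(B)
= (11/50) / (6/25)
= 11/12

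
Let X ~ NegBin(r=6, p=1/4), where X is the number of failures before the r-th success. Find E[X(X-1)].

E[X(X-1)] = E[X² - X] = E[X²] - E[X]
E[X] = 18
E[X²] = Var(X) + (E[X])² = 72 + (18)² = 396
E[X(X-1)] = 396 - 18 = 378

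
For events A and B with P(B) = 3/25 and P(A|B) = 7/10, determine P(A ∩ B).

By definition, P(A|B) = P(A ∩ B) / P(B)
So P(A ∩ B) = P(A|B) × P(B)
= 7/10 × 3/25
= 21/250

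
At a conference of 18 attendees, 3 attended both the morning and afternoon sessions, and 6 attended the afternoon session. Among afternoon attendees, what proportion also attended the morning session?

P(A ∩ B) = 3/18 = 1/6
P(B) = 6/18 = 1/3
P(A|B) = P(A ∩ B) / P(B) = (1/6) / (1/3) = 1/2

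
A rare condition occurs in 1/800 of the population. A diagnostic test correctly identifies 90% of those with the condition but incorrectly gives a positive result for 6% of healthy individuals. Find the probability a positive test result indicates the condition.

Let D = the rare event, + = positive/flagged.
P(D) = 1/800
P(+|D) = 90/100 = 9/10
P(+|D') = 6/100 = 3/50
P(+) = P(+|D)P(D) + P(+|D')P(D')
     = \frac{9}{10} × \frac{1}{800} + \frac{3}{50} × \frac{799}{800}
     = \frac{1221}{20000}
P(D|+) = P(+|D)P(D)/P(+) = \frac{15}{814}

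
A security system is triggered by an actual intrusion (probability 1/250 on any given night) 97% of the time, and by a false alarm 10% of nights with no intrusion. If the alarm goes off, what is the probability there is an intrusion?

Let D = the rare event, + = positive/flagged.
P(D) = 1/250
P(+|D) = 97/100
P(+|D') = 10/100 = 1/10
P(+) = P(+|D)P(D) + P(+|D')P(D')
     = \frac{97}{100} × \frac{1}{250} + \frac{1}{10} × \frac{249}{250}
     = \frac{2587}{25000}
P(D|+) = P(+|D)P(D)/P(+) = \frac{97}{2587}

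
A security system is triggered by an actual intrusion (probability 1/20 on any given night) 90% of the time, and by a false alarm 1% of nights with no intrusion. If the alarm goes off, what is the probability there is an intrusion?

Let D = the rare event, + = positive/flagged.
P(D) = 1/20
P(+|D) = 90/100 = 9/10
P(+|D') = 1/100
P(+) = P(+|D)P(D) + P(+|D')P(D')
     = \frac{9}{10} × \frac{1}{20} + \frac{1}{100} × \frac{19}{20}
     = \frac{109}{2000}
P(D|+) = P(+|D)P(D)/P(+) = \frac{90}{109}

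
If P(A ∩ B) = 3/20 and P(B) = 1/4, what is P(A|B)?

P(A|B) = P(A ∩ B) / P(B)
= (3/20) / (1/4)
= 3/5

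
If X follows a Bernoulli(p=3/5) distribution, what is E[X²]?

Using the identity E[X²] = Var(X) + (E[X])²:
E[X] = \frac{3}{5}
Var(X) = \frac{6}{25}
E[X²] = \frac{6}{25} + (\frac{3}{5})²
= \frac{3}{5}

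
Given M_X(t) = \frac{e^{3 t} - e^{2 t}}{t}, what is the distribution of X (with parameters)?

The MGF M(t) = \frac{e^{3 t} - e^{2 t}}{t} is the standard form for the Uniform distribution.
Comparing with the known MGF formula identifies: Uniform(2, 3)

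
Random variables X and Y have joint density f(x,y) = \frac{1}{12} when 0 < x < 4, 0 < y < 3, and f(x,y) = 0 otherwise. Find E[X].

f_X(x) = ∫_0^3 \frac{1}{12} dy = \frac{1}{4}
E[X] = ∫_0^4 x × (\frac{1}{4}) dx = 2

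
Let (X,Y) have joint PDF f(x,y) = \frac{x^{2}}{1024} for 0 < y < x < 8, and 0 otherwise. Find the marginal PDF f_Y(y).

f_Y(y) = ∫_y^8 \frac{x^{2}}{1024} dx = \frac{1}{6} - \frac{y^{3}}{3072}
for 0 < y < 8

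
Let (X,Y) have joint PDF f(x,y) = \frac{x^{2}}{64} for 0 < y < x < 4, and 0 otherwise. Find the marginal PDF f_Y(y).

f_Y(y) = ∫_y^4 \frac{x^{2}}{64} dx = \frac{1}{3} - \frac{y^{3}}{192}
for 0 < y < 4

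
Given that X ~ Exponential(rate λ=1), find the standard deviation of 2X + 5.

For X ~ Exponential(rate λ=1):
Var(X) = 1
SD(X) = √(Var(X)) = √(1) = 1
SD(2X + 5) = |2| × SD(X) = 2 × 1 = 2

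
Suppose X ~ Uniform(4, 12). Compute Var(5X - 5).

For X ~ Uniform(4, 12):
Var(X) = \frac{16}{3}
Var(5X - 5) = (5)² × Var(X) = 25 × \frac{16}{3} = \frac{400}{3}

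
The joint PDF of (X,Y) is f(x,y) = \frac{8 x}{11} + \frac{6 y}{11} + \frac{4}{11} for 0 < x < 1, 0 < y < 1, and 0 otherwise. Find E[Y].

E[Y] = ∫_0^1 ∫_0^1 y × f(x,y) dx dy
= \frac{6}{11}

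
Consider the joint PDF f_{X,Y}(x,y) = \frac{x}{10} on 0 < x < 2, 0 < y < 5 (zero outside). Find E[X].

f_X(x) = ∫_0^5 \frac{x}{10} dy = \frac{x}{2}
E[X] = ∫_0^2 x × (\frac{x}{2}) dx = \frac{4}{3}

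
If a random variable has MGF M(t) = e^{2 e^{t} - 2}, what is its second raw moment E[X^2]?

To find E[X^2], compute M^(2)(0):
M^(1)(t) = 2 e^{t} e^{2 e^{t} - 2}
M^(2)(t) = 4 e^{2 t} e^{2 e^{t} - 2} + 2 e^{t} e^{2 e^{t} - 2}
M^(2)(0) = 6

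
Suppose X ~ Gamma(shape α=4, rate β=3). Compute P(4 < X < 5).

P(4 < X < 5) = ∫_{4}^{5} f(x) dx
where f(x) = \frac{27 x^{3} e^{- 3 x}}{2}
= \frac{-691 + 373 e^{3}}{e^{15}}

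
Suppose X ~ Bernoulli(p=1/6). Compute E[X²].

Using the identity E[X²] = Var(X) + (E[X])²:
E[X] = \frac{1}{6}
Var(X) = \frac{5}{36}
E[X²] = \frac{5}{36} + (\frac{1}{6})²
= \frac{1}{6}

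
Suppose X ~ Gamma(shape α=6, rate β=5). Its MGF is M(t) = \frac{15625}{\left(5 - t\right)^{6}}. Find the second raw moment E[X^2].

To find E[X^2], compute M^(2)(0):
M^(1)(t) = \frac{93750}{\left(5 - t\right)^{7}}
M^(2)(t) = \frac{656250}{\left(5 - t\right)^{8}}
M^(2)(0) = \frac{42}{25}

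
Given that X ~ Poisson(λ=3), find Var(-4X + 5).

For X ~ Poisson(λ=3):
Var(X) = 3
Var(-4X + 5) = (-4)² × Var(X) = 16 × 3 = 48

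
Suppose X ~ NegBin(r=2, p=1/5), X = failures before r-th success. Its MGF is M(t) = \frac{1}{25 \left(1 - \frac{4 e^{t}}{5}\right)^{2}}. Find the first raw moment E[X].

To find E[X], compute M^(1)(0):
M^(1)(t) = \frac{8 e^{t}}{125 \left(1 - \frac{4 e^{t}}{5}\right)^{3}}
M^(1)(0) = 8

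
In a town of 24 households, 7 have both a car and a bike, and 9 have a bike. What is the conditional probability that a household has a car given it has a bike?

P(A ∩ B) = 7/24
P(B) = 9/24 = 3/8
P(A|B) = P(A ∩ B) / P(B) = (7/24) / (3/8) = 7/9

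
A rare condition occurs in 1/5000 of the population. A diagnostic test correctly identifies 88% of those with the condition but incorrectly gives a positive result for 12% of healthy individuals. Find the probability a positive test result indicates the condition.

Let D = the rare event, + = positive/flagged.
P(D) = 1/5000
P(+|D) = 88/100 = 22/25
P(+|D') = 12/100 = 3/25
P(+) = P(+|D)P(D) + P(+|D')P(D')
     = \frac{22}{25} × \frac{1}{5000} + \frac{3}{25} × \frac{4999}{5000}
     = \frac{15019}{125000}
P(D|+) = P(+|D)P(D)/P(+) = \frac{22}{15019}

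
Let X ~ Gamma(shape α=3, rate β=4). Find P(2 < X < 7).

P(2 < X < 7) = ∫_{2}^{7} f(x) dx
where f(x) = 32 x^{2} e^{- 4 x}
= \frac{-421 + 41 e^{20}}{e^{28}}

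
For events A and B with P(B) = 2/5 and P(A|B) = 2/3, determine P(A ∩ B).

By definition, P(A|B) = P(A ∩ B) / P(B)
So P(A ∩ B) = P(A|B) × P(B)
= 2/3 × 2/5
= 4/15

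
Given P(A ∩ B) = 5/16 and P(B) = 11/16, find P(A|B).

P(A|B) = P(A ∩ B) / P(B)
= (5/16) / (11/16)
= 5/11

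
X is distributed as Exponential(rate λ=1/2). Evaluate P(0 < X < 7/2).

P(0 < X < 7/2) = ∫_{0}^{7/2} f(x) dx
where f(x) = \frac{e^{- \frac{x}{2}}}{2}
= 1 - e^{- \frac{7}{4}}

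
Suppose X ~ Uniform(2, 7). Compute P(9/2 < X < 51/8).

P(9/2 < X < 51/8) = ∫_{9/2}^{51/8} f(x) dx
where f(x) = \frac{1}{5}
= \frac{3}{8}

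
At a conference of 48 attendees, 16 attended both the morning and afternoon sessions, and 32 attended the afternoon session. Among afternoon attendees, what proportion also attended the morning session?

P(A ∩ B) = 16/48 = 1/3
P(B) = 32/48 = 2/3
P(A|B) = P(A ∩ B) / P(B) = (1/3) / (2/3) = 1/2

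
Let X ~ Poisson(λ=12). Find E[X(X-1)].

E[X(X-1)] = E[X² - X] = E[X²] - E[X]
E[X] = 12
E[X²] = Var(X) + (E[X])² = 12 + (12)² = 156
E[X(X-1)] = 156 - 12 = 144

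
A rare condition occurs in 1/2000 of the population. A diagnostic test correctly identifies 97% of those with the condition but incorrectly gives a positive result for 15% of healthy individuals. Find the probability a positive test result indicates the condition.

Let D = the rare event, + = positive/flagged.
P(D) = 1/2000
P(+|D) = 97/100
P(+|D') = 15/100 = 3/20
P(+) = P(+|D)P(D) + P(+|D')P(D')
     = \frac{97}{100} × \frac{1}{2000} + \frac{3}{20} × \frac{1999}{2000}
     = \frac{15041}{100000}
P(D|+) = P(+|D)P(D)/P(+) = \frac{97}{30082}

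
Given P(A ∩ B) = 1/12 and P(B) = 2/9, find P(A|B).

P(A|B) = P(A ∩ B) / P(B)
= (1/12) / (2/9)
= 3/8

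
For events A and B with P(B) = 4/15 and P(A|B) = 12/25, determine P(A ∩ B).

By definition, P(A|B) = P(A ∩ B) / P(B)
So P(A ∩ B) = P(A|B) × P(B)
= 12/25 × 4/15
= 16/125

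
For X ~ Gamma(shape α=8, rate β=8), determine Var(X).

For X ~ Gamma(shape α=8, rate β=8):
Var(X) = \frac{1}{8}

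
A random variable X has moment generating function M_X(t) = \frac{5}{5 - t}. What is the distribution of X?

The MGF M(t) = \frac{5}{5 - t} is the standard form for the Exponential distribution.
Comparing with the known MGF formula identifies: Exponential(rate λ=5)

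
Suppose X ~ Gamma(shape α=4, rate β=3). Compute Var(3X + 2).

For X ~ Gamma(shape α=4, rate β=3):
Var(X) = \frac{4}{9}
Var(3X + 2) = (3)² × Var(X) = 9 × \frac{4}{9} = 4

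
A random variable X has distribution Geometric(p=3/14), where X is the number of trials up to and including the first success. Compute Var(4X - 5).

For X ~ Geometric(p=3/14), where X is the number of trials up to and including the first success:
Var(X) = \frac{154}{9}
Var(4X - 5) = (4)² × Var(X) = 16 × \frac{154}{9} = \frac{2464}{9}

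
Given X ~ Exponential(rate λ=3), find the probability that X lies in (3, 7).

P(3 < X < 7) = ∫_{3}^{7} f(x) dx
where f(x) = 3 e^{- 3 x}
= - \frac{1 - e^{12}}{e^{21}}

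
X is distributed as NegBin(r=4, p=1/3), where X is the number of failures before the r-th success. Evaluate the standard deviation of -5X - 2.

For X ~ NegBin(r=4, p=1/3), where X is the number of failures before the r-th success:
Var(X) = 24
SD(X) = √(Var(X)) = √(24) = 2 \sqrt{6}
SD(-5X - 2) = |-5| × SD(X) = 5 × 2 \sqrt{6} = 10 \sqrt{6}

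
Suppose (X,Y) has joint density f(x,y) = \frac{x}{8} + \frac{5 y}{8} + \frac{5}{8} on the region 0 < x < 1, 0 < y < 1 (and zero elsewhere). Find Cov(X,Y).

E[XY] = ∫∫ xy × f(x,y) dx dy = \frac{9}{32}
E[X] = \frac{49}{96}
E[Y] = \frac{53}{96}
Cov(X,Y) = E[XY] - E[X]E[Y] = - \frac{5}{9216}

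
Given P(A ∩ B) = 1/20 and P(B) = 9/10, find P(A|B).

P(A|B) = P(A ∩ B) / P(B)
= (1/20) / (9/10)
= 1/18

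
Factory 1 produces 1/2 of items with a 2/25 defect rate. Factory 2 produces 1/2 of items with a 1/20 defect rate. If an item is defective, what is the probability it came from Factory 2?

Using Bayes' theorem:
P(F1) = 1/2, P(D|F1) = 2/25
P(F2) = 1/2, P(D|F2) = 1/20
P(D) = P(D|F1)P(F1) + P(D|F2)P(F2)
     = \frac{13}{200}
P(F2|D) = P(D|F2)P(F2) / P(D)
= \frac{5}{13}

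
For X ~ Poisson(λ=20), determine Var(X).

For X ~ Poisson(λ=20):
Var(X) = 20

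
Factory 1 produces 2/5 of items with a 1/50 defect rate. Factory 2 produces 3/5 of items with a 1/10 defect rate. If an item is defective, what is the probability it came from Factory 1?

Using Bayes' theorem:
P(F1) = 2/5, P(D|F1) = 1/50
P(F2) = 3/5, P(D|F2) = 1/10
P(D) = P(D|F1)P(F1) + P(D|F2)P(F2)
     = \frac{17}{250}
P(F1|D) = P(D|F1)P(F1) / P(D)
= \frac{2}{17}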